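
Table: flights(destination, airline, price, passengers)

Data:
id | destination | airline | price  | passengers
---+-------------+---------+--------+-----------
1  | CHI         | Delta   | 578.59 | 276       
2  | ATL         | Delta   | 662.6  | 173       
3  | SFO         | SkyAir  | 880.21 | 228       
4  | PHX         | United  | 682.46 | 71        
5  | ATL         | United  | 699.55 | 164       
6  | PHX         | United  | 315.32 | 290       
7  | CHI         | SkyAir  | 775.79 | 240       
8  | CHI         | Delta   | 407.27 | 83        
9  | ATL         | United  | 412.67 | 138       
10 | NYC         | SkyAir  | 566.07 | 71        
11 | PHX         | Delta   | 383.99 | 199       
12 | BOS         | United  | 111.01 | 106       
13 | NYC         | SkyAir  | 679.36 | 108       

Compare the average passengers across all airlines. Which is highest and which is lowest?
SELECT airline, AVG(passengers)
FROM flights
GROUP BY airline
ORDER BY AVG(passengers)

All groups:
  United: 153.80
  SkyAir: 161.75
  Delta: 182.75

Highest: Delta (182.75)
Lowest: United (153.80)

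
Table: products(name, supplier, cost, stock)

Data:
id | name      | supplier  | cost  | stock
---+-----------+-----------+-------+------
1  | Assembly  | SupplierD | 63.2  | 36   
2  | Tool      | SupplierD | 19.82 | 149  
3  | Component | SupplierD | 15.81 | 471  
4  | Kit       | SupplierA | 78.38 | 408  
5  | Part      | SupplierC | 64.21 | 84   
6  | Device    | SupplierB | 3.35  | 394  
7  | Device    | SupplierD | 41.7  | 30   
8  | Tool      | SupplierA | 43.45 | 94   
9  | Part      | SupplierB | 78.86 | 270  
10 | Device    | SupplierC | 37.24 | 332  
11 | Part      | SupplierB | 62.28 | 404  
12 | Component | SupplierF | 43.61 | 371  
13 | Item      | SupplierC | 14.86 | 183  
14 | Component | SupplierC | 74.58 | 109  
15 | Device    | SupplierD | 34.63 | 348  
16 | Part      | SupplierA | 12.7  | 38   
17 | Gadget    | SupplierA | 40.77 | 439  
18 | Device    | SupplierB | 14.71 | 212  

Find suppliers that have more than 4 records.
SELECT supplier, COUNT(*) as cnt
FROM products
GROUP BY supplier
HAVING COUNT(*) > 4

Result:
  SupplierD: 5

Note: HAVING filters groups after aggregation, WHERE filters rows before.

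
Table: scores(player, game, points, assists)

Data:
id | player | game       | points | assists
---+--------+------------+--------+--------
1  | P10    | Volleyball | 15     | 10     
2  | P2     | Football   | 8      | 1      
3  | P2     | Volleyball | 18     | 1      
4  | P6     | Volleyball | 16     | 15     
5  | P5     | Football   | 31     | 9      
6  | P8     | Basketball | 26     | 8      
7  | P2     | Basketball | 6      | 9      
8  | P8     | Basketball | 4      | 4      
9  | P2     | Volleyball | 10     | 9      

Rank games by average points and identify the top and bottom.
SELECT game, AVG(points)
FROM scores
GROUP BY game
ORDER BY AVG(points)

All groups:
  Basketball: 12.00
  Volleyball: 14.75
  Football: 19.50

Highest: Football (19.50)
Lowest: Basketball (12.00)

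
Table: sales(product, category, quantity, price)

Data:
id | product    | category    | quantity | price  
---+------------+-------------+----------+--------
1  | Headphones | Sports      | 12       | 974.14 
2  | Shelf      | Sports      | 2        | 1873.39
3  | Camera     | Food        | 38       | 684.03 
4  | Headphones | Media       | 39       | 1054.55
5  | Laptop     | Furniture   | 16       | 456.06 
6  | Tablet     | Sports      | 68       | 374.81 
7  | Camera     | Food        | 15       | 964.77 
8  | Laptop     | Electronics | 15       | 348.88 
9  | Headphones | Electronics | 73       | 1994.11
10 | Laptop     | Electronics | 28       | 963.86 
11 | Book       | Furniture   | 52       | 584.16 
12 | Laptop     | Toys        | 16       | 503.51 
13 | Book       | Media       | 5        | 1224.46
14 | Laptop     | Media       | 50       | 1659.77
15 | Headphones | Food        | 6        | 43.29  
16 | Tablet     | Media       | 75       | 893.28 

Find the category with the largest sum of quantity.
SELECT category, SUM(quantity) as val
FROM sales
GROUP BY category
ORDER BY val DESC
LIMIT 1

Result: Media with sum(quantity) = 169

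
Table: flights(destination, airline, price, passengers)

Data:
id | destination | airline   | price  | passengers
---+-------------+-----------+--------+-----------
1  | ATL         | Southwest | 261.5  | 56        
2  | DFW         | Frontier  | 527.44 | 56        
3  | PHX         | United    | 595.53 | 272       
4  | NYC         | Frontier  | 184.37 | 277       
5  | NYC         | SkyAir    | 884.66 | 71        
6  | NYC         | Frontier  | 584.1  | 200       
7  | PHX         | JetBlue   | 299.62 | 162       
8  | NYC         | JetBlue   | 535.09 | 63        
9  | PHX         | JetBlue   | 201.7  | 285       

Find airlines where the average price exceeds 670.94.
SELECT airline, AVG(price)
FROM flights
GROUP BY airline
HAVING AVG(price) > 670.94

Result:
  SkyAir: avg=884.66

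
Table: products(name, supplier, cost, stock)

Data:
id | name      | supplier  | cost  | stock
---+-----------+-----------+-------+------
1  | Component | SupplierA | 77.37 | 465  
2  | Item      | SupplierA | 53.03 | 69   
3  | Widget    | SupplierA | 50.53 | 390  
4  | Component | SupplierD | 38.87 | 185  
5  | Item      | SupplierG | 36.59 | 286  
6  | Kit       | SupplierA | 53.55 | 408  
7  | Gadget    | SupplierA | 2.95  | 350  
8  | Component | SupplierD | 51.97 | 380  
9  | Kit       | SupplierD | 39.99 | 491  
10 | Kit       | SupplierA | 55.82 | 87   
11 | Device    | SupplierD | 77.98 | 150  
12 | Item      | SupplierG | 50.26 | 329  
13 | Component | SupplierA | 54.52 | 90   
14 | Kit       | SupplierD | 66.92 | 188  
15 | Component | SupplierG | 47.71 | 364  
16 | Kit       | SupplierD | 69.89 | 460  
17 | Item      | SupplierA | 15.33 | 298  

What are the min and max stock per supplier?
SELECT supplier, MIN(stock), MAX(stock)
FROM products
GROUP BY supplier

Result:
  SupplierA: min=69, max=465
  SupplierD: min=150, max=491
  SupplierG: min=286, max=364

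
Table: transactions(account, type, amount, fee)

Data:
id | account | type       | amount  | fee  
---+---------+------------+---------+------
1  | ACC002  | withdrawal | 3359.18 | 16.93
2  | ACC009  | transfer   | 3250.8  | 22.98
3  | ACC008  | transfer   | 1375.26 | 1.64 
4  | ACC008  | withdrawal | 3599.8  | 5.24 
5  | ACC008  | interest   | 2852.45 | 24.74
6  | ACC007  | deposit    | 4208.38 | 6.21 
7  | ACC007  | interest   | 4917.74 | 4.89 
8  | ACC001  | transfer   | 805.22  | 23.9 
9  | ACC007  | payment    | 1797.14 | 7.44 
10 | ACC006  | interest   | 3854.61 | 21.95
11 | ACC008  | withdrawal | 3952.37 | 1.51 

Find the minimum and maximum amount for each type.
SELECT type, MIN(amount), MAX(amount)
FROM transactions
GROUP BY type

Result:
  deposit: min=4208.38, max=4208.38
  interest: min=2852.45, max=4917.74
  payment: min=1797.14, max=1797.14
  transfer: min=805.22, max=3250.80
  withdrawal: min=3359.18, max=3952.37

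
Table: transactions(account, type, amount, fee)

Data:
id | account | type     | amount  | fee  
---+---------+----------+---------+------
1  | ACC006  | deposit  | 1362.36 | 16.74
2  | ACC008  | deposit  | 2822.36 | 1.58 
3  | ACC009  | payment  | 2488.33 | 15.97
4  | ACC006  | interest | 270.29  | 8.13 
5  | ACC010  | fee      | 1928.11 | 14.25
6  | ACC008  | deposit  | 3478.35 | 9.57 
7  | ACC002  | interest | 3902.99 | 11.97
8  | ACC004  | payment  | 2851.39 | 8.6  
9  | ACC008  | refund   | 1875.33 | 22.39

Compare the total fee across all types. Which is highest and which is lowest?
SELECT type, SUM(fee)
FROM transactions
GROUP BY type
ORDER BY SUM(fee)

All groups:
  fee: 14.25
  interest: 20.10
  refund: 22.39
  payment: 24.57
  deposit: 27.89

Highest: deposit (27.89)
Lowest: fee (14.25)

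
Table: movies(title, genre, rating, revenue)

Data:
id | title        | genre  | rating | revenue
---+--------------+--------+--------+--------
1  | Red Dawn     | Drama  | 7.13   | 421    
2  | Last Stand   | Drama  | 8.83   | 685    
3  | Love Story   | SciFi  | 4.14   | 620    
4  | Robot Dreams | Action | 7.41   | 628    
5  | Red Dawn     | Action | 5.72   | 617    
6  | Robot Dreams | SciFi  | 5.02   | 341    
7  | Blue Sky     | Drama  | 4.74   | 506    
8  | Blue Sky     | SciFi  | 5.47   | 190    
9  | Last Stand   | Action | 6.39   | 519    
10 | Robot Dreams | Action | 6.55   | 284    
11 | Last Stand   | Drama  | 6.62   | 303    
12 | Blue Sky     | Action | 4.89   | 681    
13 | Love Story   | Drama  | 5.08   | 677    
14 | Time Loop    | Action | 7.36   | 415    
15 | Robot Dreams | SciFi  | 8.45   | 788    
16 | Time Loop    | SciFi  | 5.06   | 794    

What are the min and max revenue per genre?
SELECT genre, MIN(revenue), MAX(revenue)
FROM movies
GROUP BY genre

Result:
  Action: min=284, max=681
  Drama: min=303, max=685
  SciFi: min=190, max=794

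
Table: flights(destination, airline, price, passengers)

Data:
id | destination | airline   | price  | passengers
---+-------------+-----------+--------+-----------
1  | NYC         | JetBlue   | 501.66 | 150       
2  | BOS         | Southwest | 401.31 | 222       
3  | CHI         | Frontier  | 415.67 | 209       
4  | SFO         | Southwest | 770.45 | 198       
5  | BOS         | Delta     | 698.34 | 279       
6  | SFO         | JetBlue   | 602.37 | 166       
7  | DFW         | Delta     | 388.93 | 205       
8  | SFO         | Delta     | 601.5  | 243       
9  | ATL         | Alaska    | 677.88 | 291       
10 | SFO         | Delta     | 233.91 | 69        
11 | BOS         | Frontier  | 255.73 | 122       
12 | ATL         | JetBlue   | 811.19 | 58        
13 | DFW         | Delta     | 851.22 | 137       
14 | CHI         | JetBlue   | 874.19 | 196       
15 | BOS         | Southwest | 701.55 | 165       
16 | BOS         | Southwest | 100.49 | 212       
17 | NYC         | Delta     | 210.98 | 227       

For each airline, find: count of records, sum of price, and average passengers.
SELECT airline,
       COUNT(*) as cnt,
       SUM(price) as total_price,
       AVG(passengers) as avg_passengers
FROM flights
GROUP BY airline

Result:
  Alaska: 1 records, 677.88 total price, 291.00 avg passengers
  Delta: 6 records, 2984.88 total price, 193.33 avg passengers
  Frontier: 2 records, 671.40 total price, 165.50 avg passengers
  JetBlue: 4 records, 2789.41 total price, 142.50 avg passengers
  Southwest: 4 records, 1973.80 total price, 199.25 avg passengers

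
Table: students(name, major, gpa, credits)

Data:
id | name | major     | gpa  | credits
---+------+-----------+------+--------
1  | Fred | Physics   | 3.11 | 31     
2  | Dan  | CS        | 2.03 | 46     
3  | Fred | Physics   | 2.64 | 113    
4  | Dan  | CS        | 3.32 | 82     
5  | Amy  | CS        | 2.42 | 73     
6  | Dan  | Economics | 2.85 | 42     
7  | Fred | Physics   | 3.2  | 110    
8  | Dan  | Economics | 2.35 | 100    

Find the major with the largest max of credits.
SELECT major, MAX(credits) as val
FROM students
GROUP BY major
ORDER BY val DESC
LIMIT 1

Result: Physics with max(credits) = 113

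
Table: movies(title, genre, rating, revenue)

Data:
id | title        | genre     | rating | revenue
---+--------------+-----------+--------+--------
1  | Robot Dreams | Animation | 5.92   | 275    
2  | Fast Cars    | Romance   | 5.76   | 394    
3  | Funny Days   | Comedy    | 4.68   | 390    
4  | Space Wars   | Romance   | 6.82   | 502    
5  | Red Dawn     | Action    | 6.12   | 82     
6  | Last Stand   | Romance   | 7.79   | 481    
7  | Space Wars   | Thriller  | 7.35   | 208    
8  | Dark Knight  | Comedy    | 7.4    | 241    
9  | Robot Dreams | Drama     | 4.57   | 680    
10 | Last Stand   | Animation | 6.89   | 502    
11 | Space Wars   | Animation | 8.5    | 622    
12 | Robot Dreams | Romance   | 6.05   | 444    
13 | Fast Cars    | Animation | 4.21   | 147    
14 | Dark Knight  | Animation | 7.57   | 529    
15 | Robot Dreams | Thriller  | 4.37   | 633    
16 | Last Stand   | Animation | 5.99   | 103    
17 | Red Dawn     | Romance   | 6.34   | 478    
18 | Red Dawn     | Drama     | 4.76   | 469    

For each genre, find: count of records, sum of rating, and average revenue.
SELECT genre,
       COUNT(*) as cnt,
       SUM(rating) as total_rating,
       AVG(revenue) as avg_revenue
FROM movies
GROUP BY genre

Result:
  Action: 1 records, 6.12 total rating, 82.00 avg revenue
  Animation: 6 records, 39.08 total rating, 363.00 avg revenue
  Comedy: 2 records, 12.08 total rating, 315.50 avg revenue
  Drama: 2 records, 9.33 total rating, 574.50 avg revenue
  Romance: 5 records, 32.76 total rating, 459.80 avg revenue
  Thriller: 2 records, 11.72 total rating, 420.50 avg revenue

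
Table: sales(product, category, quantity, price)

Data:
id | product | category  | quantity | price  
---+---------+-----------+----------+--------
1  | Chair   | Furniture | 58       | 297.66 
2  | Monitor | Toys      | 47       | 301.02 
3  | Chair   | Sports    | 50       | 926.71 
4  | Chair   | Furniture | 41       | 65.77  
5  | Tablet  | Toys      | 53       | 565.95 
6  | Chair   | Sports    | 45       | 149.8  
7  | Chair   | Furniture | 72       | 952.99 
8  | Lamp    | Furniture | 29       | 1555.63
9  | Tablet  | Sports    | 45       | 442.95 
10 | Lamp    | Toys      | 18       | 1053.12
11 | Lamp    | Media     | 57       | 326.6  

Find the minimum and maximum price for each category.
SELECT category, MIN(price), MAX(price)
FROM sales
GROUP BY category

Result:
  Furniture: min=65.77, max=1555.63
  Media: min=326.60, max=326.60
  Sports: min=149.80, max=926.71
  Toys: min=301.02, max=1053.12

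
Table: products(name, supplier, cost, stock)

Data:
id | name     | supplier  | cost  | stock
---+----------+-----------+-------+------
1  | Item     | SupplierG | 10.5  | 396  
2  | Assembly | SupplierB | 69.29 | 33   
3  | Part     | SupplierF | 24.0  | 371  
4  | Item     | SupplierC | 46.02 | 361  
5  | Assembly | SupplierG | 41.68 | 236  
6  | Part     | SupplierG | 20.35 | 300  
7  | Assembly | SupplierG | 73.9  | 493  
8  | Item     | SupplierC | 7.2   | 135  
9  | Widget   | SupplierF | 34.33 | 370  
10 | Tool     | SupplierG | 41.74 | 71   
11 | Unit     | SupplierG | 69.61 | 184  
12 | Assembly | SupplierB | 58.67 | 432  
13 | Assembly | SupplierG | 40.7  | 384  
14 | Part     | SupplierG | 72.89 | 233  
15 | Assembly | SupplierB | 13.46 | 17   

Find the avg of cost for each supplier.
SELECT supplier, AVG(cost) as result
FROM products
GROUP BY supplier

Result:
  SupplierB: 47.14
  SupplierC: 26.61
  SupplierF: 29.17
  SupplierG: 46.42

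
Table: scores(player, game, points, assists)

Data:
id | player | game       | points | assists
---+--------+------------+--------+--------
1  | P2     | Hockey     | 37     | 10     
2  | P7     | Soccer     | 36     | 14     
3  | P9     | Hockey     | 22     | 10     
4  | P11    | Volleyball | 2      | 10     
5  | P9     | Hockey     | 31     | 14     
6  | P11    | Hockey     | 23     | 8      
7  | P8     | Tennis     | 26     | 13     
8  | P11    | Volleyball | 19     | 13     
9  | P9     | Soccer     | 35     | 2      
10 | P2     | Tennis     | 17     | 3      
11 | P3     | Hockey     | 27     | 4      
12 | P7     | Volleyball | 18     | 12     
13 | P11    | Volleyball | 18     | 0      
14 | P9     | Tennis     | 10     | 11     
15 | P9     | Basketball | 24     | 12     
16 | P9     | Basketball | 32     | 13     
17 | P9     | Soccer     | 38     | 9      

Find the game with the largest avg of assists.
SELECT game, AVG(assists) as val
FROM scores
GROUP BY game
ORDER BY val DESC
LIMIT 1

Result: Basketball with avg(assists) = 12.50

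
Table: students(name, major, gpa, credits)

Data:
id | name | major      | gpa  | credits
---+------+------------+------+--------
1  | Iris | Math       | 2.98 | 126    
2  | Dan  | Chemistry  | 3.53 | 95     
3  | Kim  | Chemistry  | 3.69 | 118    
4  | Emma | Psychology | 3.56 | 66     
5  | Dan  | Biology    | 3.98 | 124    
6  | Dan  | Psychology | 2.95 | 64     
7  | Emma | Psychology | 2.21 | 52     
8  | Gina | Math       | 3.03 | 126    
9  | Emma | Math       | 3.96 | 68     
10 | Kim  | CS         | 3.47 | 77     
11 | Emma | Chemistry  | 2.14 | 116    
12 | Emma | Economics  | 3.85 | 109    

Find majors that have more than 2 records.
SELECT major, COUNT(*) as cnt
FROM students
GROUP BY major
HAVING COUNT(*) > 2

Result:
  Chemistry: 3
  Math: 3
  Psychology: 3

Note: HAVING filters groups after aggregation, WHERE filters rows before.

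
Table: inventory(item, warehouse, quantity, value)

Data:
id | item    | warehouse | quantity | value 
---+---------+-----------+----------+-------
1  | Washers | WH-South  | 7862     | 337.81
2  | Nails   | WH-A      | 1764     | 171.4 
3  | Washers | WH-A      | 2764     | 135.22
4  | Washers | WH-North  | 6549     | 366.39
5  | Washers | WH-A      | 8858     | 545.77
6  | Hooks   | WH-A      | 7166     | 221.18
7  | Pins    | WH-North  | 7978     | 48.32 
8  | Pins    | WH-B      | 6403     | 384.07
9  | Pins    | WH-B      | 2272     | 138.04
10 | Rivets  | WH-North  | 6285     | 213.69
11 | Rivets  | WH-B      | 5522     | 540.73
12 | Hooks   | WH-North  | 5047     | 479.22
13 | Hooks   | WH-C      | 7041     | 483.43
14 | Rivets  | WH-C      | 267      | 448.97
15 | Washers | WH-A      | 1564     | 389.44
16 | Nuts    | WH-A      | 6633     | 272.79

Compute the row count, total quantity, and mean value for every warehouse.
SELECT warehouse,
       COUNT(*) as cnt,
       SUM(quantity) as total_quantity,
       AVG(value) as avg_value
FROM inventory
GROUP BY warehouse

Result:
  WH-A: 6 records, 28749 total quantity, 289.30 avg value
  WH-B: 3 records, 14197 total quantity, 354.28 avg value
  WH-C: 2 records, 7308 total quantity, 466.20 avg value
  WH-North: 4 records, 25859 total quantity, 276.91 avg value
  WH-South: 1 records, 7862 total quantity, 337.81 avg value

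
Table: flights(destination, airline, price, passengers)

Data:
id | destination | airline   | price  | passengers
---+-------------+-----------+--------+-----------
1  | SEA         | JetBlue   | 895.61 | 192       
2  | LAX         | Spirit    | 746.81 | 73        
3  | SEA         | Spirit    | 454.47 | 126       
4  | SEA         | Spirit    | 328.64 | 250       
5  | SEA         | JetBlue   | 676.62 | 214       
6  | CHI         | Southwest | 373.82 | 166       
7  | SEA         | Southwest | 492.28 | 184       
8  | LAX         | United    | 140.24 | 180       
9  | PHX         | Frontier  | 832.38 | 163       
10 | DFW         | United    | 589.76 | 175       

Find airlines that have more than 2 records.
SELECT airline, COUNT(*) as cnt
FROM flights
GROUP BY airline
HAVING COUNT(*) > 2

Result:
  Spirit: 3

Note: HAVING filters groups after aggregation, WHERE filters rows before.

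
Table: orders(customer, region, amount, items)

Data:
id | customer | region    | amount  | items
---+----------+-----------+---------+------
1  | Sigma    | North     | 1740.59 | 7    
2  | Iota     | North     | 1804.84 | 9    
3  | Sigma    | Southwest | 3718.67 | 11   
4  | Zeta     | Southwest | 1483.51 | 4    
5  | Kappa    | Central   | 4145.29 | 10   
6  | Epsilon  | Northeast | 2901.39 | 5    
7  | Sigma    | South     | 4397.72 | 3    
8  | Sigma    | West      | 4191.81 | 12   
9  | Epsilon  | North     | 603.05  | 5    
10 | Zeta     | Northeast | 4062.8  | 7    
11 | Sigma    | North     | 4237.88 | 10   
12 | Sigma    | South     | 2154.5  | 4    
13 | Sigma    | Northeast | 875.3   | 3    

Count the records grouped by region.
SELECT region, COUNT(*) as count
FROM orders
GROUP BY region

Result:
  Central: 1
  North: 4
  Northeast: 3
  South: 2
  Southwest: 2
  West: 1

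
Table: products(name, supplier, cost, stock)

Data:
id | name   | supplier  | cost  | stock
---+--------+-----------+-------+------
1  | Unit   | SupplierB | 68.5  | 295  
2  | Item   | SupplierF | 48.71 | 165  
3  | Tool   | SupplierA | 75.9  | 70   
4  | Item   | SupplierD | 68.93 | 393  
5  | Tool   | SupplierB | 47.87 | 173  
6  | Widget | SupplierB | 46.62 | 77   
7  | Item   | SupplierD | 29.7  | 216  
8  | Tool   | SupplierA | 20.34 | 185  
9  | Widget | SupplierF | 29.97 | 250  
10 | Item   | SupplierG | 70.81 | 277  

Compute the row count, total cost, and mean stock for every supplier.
SELECT supplier,
       COUNT(*) as cnt,
       SUM(cost) as total_cost,
       AVG(stock) as avg_stock
FROM products
GROUP BY supplier

Result:
  SupplierA: 2 records, 96.24 total cost, 127.50 avg stock
  SupplierB: 3 records, 162.99 total cost, 181.67 avg stock
  SupplierD: 2 records, 98.63 total cost, 304.50 avg stock
  SupplierF: 2 records, 78.68 total cost, 207.50 avg stock
  SupplierG: 1 records, 70.81 total cost, 277.00 avg stock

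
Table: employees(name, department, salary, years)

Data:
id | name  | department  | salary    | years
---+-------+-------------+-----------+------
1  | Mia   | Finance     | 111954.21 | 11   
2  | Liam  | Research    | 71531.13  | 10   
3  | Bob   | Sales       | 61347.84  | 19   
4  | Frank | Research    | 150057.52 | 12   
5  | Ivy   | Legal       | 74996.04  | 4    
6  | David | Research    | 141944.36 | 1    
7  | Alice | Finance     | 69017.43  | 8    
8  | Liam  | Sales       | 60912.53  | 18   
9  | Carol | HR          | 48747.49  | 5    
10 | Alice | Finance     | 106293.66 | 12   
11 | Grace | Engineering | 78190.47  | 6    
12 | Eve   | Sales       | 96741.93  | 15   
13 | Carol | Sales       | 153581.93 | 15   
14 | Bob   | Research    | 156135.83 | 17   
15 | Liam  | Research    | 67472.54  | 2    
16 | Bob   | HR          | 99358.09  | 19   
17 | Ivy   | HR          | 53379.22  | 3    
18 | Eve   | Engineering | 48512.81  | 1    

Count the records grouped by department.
SELECT department, COUNT(*) as count
FROM employees
GROUP BY department

Result:
  Engineering: 2
  Finance: 3
  HR: 3
  Legal: 1
  Research: 5
  Sales: 4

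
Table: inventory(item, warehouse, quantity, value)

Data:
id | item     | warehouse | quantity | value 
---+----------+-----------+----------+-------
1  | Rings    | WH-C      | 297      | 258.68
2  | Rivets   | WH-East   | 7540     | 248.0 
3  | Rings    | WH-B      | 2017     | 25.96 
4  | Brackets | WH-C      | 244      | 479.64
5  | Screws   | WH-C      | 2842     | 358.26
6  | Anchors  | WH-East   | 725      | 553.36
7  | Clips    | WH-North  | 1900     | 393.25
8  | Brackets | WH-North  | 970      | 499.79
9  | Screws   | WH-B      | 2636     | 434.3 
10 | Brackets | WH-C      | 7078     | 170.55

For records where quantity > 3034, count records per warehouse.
SELECT warehouse, COUNT(*)
FROM inventory
WHERE quantity > 3034
GROUP BY warehouse

Note: WHERE filters rows before grouping.

Result:
  WH-C: 1
  WH-East: 1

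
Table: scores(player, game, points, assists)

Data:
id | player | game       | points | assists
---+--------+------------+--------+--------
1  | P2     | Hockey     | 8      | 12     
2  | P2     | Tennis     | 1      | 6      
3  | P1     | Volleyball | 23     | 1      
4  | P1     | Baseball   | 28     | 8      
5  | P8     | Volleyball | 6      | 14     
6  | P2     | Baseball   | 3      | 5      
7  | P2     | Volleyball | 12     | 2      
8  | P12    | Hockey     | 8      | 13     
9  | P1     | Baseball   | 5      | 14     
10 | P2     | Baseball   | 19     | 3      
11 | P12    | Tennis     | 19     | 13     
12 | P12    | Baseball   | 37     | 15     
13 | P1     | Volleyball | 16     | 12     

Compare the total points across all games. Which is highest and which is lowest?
SELECT game, SUM(points)
FROM scores
GROUP BY game
ORDER BY SUM(points)

All groups:
  Hockey: 16
  Tennis: 20
  Volleyball: 57
  Baseball: 92

Highest: Baseball (92)
Lowest: Hockey (16)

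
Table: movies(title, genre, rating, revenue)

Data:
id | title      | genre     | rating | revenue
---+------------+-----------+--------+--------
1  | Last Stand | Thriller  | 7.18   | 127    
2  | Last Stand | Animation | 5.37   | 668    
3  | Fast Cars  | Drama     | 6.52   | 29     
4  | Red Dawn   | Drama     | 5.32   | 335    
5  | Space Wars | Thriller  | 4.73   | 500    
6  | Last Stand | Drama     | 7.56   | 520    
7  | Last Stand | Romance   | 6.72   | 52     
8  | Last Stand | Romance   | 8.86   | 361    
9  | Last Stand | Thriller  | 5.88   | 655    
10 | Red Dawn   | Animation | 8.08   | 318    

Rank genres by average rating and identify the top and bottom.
SELECT genre, AVG(rating)
FROM movies
GROUP BY genre
ORDER BY AVG(rating)

All groups:
  Thriller: 5.93
  Drama: 6.47
  Animation: 6.73
  Romance: 7.79

Highest: Romance (7.79)
Lowest: Thriller (5.93)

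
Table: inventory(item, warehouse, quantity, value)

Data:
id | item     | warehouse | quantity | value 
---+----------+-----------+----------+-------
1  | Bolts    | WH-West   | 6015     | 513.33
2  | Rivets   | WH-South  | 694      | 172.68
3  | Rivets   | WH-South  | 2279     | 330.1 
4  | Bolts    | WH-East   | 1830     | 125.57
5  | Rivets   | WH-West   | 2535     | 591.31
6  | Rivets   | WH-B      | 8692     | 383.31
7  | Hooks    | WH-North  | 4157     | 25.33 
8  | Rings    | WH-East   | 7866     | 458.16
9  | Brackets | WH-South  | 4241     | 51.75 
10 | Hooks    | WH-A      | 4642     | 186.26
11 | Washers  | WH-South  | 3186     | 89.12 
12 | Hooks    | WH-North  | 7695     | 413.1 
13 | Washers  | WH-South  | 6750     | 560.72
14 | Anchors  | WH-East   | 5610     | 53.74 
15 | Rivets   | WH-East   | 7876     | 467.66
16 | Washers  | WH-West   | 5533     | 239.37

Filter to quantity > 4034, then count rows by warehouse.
SELECT warehouse, COUNT(*)
FROM inventory
WHERE quantity > 4034
GROUP BY warehouse

Note: WHERE filters rows before grouping.

Result:
  WH-A: 1
  WH-B: 1
  WH-East: 3
  WH-North: 2
  WH-South: 2
  WH-West: 2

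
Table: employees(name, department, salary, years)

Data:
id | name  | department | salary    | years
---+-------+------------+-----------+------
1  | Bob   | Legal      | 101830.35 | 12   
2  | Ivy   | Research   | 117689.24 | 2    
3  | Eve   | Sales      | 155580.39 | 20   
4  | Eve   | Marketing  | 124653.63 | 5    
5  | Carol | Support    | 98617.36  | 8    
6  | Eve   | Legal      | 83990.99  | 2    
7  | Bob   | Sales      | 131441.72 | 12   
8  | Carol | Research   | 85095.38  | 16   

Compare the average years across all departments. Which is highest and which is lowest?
SELECT department, AVG(years)
FROM employees
GROUP BY department
ORDER BY AVG(years)

All groups:
  Marketing: 5.00
  Legal: 7.00
  Support: 8.00
  Research: 9.00
  Sales: 16.00

Highest: Sales (16.00)
Lowest: Marketing (5.00)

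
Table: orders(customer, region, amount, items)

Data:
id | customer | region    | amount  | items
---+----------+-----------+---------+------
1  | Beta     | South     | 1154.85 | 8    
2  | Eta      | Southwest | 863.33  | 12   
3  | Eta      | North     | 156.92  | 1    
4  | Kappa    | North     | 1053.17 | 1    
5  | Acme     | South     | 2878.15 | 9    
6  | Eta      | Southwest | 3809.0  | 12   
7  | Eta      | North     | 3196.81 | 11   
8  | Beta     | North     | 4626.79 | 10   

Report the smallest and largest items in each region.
SELECT region, MIN(items), MAX(items)
FROM orders
GROUP BY region

Result:
  North: min=1, max=11
  South: min=8, max=9
  Southwest: min=12, max=12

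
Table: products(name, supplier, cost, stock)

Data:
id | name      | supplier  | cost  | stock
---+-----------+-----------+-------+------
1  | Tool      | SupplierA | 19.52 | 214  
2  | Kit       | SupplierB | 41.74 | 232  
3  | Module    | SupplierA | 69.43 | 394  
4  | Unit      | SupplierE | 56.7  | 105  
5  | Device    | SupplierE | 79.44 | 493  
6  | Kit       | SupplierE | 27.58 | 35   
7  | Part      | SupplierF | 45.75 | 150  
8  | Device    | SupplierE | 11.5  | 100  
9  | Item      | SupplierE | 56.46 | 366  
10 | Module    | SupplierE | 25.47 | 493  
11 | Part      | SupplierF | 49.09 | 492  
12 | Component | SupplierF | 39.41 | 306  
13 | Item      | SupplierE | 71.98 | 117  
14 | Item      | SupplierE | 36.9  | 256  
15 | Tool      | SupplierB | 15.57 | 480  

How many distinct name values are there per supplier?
SELECT supplier, COUNT(DISTINCT name)
FROM products
GROUP BY supplier

Result:
  SupplierA: 2 distinct
  SupplierB: 2 distinct
  SupplierE: 5 distinct
  SupplierF: 2 distinct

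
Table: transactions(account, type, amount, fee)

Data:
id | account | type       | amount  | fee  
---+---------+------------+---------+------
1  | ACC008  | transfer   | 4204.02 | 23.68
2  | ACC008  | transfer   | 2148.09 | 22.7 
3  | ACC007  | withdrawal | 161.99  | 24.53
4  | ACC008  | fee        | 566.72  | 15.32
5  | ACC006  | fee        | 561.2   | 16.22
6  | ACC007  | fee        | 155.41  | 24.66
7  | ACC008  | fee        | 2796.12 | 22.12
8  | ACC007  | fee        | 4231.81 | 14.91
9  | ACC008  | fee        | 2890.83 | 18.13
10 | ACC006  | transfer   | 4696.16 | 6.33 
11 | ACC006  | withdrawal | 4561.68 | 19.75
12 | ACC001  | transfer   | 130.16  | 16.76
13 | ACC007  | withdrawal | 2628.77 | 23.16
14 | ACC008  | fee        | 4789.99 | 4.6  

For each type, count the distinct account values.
SELECT type, COUNT(DISTINCT account)
FROM transactions
GROUP BY type

Result:
  fee: 3 distinct
  transfer: 3 distinct
  withdrawal: 2 distinct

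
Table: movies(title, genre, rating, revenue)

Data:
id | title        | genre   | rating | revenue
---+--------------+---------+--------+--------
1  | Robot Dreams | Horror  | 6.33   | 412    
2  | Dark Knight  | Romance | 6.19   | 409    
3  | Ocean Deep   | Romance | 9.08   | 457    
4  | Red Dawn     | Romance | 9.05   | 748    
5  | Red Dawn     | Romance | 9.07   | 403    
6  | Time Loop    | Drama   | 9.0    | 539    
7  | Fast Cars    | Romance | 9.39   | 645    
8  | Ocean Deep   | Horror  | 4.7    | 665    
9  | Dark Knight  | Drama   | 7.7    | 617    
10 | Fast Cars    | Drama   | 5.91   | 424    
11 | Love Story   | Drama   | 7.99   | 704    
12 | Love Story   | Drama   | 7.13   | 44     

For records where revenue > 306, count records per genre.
SELECT genre, COUNT(*)
FROM movies
WHERE revenue > 306
GROUP BY genre

Note: WHERE filters rows before grouping.

Result:
  Drama: 4
  Horror: 2
  Romance: 5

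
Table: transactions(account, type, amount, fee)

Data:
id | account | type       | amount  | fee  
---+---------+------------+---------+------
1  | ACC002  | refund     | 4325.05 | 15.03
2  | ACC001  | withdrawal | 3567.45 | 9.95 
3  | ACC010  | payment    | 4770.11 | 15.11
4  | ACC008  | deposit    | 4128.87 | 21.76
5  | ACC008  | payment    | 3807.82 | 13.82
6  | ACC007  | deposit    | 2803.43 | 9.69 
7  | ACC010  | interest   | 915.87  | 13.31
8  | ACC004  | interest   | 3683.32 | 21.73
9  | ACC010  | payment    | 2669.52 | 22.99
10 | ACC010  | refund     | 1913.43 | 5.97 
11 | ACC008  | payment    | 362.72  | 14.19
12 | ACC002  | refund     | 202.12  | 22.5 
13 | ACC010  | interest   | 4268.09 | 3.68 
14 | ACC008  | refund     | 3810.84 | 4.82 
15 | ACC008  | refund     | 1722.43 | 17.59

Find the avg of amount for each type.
SELECT type, AVG(amount) as result
FROM transactions
GROUP BY type

Result:
  deposit: 3466.15
  interest: 2955.76
  payment: 2902.54
  refund: 2394.77
  withdrawal: 3567.45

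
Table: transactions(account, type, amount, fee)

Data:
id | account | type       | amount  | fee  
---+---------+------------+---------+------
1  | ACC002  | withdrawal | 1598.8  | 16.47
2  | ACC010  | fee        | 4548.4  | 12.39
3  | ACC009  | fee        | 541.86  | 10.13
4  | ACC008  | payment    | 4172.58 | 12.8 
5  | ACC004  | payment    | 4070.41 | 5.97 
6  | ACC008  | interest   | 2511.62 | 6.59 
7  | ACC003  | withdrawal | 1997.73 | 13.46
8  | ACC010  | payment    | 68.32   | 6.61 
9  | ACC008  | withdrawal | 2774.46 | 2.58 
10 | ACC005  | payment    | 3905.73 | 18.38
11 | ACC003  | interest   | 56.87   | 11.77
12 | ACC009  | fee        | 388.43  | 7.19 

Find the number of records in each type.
SELECT type, COUNT(*) as count
FROM transactions
GROUP BY type

Result:
  fee: 3
  interest: 2
  payment: 4
  withdrawal: 3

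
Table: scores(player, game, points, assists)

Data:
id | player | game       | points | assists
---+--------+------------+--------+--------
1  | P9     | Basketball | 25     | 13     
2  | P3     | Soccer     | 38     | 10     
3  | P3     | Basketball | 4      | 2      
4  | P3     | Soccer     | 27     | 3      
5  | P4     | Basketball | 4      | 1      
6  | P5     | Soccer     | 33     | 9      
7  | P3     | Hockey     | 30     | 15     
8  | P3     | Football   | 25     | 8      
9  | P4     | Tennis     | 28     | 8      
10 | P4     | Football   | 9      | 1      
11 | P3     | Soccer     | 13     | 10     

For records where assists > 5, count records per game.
SELECT game, COUNT(*)
FROM scores
WHERE assists > 5
GROUP BY game

Note: WHERE filters rows before grouping.

Result:
  Basketball: 1
  Football: 1
  Hockey: 1
  Soccer: 3
  Tennis: 1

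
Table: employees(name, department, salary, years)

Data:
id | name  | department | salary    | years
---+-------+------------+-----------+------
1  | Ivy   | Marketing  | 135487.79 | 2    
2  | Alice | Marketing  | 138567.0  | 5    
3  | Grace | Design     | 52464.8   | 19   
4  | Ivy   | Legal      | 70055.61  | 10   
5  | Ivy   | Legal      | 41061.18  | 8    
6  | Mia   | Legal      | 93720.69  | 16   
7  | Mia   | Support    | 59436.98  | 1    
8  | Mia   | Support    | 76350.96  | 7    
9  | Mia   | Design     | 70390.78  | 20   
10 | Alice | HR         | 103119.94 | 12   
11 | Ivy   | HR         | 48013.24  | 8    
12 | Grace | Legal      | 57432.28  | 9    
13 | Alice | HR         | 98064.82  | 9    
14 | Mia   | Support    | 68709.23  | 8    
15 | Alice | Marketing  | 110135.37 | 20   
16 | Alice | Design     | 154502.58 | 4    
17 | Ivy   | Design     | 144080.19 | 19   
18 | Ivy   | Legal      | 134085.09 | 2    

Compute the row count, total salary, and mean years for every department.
SELECT department,
       COUNT(*) as cnt,
       SUM(salary) as total_salary,
       AVG(years) as avg_years
FROM employees
GROUP BY department

Result:
  Design: 4 records, 421438.35 total salary, 15.50 avg years
  HR: 3 records, 249198.00 total salary, 9.67 avg years
  Legal: 5 records, 396354.85 total salary, 9.00 avg years
  Marketing: 3 records, 384190.16 total salary, 9.00 avg years
  Support: 3 records, 204497.17 total salary, 5.33 avg years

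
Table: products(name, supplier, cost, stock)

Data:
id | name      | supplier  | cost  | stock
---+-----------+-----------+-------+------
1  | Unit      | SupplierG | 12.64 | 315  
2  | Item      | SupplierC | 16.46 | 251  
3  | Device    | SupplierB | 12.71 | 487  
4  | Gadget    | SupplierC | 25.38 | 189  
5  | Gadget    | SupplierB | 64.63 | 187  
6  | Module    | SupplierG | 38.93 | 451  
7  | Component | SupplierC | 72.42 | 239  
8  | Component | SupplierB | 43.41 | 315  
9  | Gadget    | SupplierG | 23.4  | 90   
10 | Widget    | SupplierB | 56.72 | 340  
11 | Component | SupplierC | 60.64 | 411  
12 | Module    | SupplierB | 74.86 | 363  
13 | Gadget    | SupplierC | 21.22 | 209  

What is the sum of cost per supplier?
SELECT supplier, SUM(cost) as result
FROM products
GROUP BY supplier

Result:
  SupplierB: 252.33
  SupplierC: 196.12
  SupplierG: 74.97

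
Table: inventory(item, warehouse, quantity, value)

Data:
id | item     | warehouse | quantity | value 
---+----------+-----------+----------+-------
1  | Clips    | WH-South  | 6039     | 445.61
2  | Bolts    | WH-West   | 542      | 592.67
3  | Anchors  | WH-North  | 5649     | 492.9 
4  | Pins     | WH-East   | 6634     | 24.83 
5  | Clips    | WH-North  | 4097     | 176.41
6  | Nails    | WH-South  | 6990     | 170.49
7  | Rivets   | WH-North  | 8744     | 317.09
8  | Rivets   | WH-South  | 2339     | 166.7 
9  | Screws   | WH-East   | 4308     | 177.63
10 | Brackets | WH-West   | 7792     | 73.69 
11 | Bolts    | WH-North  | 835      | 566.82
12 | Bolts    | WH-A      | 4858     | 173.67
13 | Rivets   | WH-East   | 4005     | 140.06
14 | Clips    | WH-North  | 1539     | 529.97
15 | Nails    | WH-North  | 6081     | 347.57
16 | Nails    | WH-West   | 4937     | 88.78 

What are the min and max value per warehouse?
SELECT warehouse, MIN(value), MAX(value)
FROM inventory
GROUP BY warehouse

Result:
  WH-A: min=173.67, max=173.67
  WH-East: min=24.83, max=177.63
  WH-North: min=176.41, max=566.82
  WH-South: min=166.70, max=445.61
  WH-West: min=73.69, max=592.67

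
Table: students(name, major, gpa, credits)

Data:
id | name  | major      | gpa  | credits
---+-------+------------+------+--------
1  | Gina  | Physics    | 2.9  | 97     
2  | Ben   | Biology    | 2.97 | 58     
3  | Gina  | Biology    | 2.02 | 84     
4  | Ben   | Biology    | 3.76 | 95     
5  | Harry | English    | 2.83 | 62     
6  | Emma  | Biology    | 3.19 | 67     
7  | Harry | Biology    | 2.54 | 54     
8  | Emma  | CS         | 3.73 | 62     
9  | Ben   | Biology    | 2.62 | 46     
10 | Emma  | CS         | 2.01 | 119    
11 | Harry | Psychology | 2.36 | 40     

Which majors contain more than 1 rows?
SELECT major, COUNT(*) as cnt
FROM students
GROUP BY major
HAVING COUNT(*) > 1

Result:
  Biology: 6
  CS: 2

Note: HAVING filters groups after aggregation, WHERE filters rows before.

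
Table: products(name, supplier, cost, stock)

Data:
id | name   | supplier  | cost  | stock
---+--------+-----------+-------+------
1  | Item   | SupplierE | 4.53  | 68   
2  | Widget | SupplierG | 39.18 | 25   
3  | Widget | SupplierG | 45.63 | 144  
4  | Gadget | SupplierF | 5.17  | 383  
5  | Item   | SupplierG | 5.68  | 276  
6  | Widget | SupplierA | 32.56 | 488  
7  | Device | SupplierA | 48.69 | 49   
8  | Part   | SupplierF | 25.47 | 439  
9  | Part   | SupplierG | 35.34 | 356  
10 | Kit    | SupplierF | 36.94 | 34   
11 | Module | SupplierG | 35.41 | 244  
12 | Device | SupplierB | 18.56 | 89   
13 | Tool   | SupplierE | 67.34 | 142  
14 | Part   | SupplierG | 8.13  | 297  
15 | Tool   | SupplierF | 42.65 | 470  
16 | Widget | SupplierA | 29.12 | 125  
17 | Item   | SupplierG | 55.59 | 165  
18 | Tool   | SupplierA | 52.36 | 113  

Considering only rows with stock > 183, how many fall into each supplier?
SELECT supplier, COUNT(*)
FROM products
WHERE stock > 183
GROUP BY supplier

Note: WHERE filters rows before grouping.

Result:
  SupplierA: 1
  SupplierF: 3
  SupplierG: 4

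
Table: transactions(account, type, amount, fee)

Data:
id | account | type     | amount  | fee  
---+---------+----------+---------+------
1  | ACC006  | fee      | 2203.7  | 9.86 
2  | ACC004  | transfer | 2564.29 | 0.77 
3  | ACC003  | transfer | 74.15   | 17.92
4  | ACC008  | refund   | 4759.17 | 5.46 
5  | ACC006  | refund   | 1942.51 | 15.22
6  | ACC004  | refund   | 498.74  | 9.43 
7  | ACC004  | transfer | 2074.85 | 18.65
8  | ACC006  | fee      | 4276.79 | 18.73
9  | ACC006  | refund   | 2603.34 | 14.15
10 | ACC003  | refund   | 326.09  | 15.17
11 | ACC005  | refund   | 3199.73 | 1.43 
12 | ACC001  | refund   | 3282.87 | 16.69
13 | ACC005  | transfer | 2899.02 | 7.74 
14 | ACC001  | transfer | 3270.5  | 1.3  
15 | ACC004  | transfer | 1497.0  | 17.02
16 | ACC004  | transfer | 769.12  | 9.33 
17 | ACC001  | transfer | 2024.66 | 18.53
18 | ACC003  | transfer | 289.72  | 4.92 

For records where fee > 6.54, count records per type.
SELECT type, COUNT(*)
FROM transactions
WHERE fee > 6.54
GROUP BY type

Note: WHERE filters rows before grouping.

Result:
  fee: 2
  refund: 5
  transfer: 6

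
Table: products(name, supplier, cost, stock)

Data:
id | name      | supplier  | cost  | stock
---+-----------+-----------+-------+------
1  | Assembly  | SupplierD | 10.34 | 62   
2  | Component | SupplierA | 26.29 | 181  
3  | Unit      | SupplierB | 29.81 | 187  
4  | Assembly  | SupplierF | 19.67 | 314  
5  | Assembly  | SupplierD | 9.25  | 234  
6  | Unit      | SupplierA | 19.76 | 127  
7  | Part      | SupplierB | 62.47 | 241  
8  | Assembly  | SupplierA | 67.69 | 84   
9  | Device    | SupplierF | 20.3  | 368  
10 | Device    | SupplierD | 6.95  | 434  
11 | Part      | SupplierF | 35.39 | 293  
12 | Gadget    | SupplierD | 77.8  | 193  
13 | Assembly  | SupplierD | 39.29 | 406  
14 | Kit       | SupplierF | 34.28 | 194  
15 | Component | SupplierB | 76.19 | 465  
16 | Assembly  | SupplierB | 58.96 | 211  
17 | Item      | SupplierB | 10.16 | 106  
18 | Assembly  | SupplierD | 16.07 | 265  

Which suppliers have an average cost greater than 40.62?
SELECT supplier, AVG(cost)
FROM products
GROUP BY supplier
HAVING AVG(cost) > 40.62

Result:
  SupplierB: avg=47.52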